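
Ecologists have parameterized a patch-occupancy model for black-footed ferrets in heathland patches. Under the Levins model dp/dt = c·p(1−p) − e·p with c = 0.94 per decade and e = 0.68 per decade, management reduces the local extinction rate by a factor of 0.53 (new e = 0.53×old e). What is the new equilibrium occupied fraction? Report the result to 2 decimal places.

0.62

Before: p* = 1 − 0.68/0.94 = 0.2766.
After the change, c = 0.94, e = 0.3604, so p* = 1 − 0.3604/0.94 = 0.6166.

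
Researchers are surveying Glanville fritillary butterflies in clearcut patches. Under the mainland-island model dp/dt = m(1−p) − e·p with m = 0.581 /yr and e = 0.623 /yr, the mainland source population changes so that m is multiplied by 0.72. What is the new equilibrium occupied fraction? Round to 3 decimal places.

0.402

Before: p* = 0.581/(0.581+0.623) = 0.4826.
After: m = 0.41832, e = 0.623; p* = 0.41832/1.0413 = 0.4017.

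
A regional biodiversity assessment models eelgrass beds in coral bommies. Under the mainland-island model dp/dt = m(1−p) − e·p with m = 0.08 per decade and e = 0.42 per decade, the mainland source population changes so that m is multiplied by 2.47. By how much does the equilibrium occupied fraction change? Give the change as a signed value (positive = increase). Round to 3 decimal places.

0.160

Before: p* = 0.08/(0.08+0.42) = 0.1600.
After: m = 0.1976, e = 0.42; p* = 0.1976/0.6176 = 0.3199.
Δp* = 0.3199 − 0.1600 = +0.1599.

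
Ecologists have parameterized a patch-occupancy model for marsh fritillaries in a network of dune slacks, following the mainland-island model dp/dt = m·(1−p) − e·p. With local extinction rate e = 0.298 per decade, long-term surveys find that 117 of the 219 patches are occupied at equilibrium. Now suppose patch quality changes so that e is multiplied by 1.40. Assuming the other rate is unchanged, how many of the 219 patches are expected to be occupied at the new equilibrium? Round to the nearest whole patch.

99

Observed p* = 117/219 = 0.53425.
Balance m(1−p*) = e·p* gives m = e·p*/(1−p*) = 0.298×0.53425/0.46575 = 0.34183.
New p* = m/(m+e) = 0.34183/(0.34183+0.41720) = 0.45035.
Expected occupied = 219 × 0.45035 = 98.63 ≈ 99.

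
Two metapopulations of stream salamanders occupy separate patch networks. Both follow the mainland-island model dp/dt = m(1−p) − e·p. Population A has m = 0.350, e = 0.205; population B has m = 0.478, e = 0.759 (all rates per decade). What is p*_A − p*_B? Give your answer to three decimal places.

0.244

A: p*_A = m/(m+e) = 0.350/0.5550 = 0.6306.
B: p*_B = 0.478/1.2370 = 0.3864.
p*_A − p*_B = 0.6306 − 0.3864 = 0.2442.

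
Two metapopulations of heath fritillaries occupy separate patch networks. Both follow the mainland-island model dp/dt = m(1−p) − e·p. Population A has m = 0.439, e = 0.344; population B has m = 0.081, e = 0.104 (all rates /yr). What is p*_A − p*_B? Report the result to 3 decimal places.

A: p*_A = m/(m+e) = 0.439/0.7830 = 0.5607.
B: p*_B = 0.081/0.1850 = 0.4378.
p*_A − p*_B = 0.5607 − 0.4378 = 0.1228.

0.123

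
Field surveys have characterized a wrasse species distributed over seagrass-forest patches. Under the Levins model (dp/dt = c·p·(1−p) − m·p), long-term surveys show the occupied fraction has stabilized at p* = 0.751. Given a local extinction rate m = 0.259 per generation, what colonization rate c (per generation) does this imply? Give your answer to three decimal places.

1.040

At equilibrium c(1−p*) = m, so c = m/(1−p*).
c = 0.259/(1 − 0.751) = 0.259/0.2490 = 1.0402.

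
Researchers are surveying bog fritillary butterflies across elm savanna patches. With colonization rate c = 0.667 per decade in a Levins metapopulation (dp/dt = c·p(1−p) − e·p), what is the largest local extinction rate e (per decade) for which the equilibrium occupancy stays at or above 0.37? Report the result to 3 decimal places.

0.420

1 − e/c ≥ 0.37 ⇒ e ≤ c(1 − 0.37) = 0.667 × 0.6300.
e_max = 0.4202.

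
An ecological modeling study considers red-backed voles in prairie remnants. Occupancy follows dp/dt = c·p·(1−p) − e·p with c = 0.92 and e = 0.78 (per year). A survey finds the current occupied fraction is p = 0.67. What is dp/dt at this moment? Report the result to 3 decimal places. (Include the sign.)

Colonization term: c·p·(1−p) = 0.92×0.67×0.3300 = 0.20341.
Extinction term: e·p = 0.52260.
dp/dt = 0.20341 − 0.52260 = -0.31919.

-0.319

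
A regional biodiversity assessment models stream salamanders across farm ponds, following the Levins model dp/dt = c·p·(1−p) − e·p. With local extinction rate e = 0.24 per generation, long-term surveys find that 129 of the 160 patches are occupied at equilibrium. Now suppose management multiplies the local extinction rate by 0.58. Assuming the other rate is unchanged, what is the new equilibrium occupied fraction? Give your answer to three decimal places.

0.888

Observed p* = 129/160 = 0.80625.
Balance c(1−p*) = e gives c = e/(1 − 0.80625) = 0.24/0.19375 = 1.23871.
New p* = 1 − e/c = 1 − 0.13920/1.23871 = 0.88763.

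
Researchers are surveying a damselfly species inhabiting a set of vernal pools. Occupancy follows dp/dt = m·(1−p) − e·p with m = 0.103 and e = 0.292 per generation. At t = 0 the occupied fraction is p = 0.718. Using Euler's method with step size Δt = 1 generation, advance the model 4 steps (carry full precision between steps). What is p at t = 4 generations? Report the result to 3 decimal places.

0.322

Update rule: p ← p + [m·(1−p) − e·p]·Δt with Δt = 1.
p: 0.71800 → 0.53739  (Δp = -0.18061)
p: 0.53739 → 0.42812  (Δp = -0.10927)
p: 0.42812 → 0.36201  (Δp = -0.06611)
p: 0.36201 → 0.32202  (Δp = -0.04000)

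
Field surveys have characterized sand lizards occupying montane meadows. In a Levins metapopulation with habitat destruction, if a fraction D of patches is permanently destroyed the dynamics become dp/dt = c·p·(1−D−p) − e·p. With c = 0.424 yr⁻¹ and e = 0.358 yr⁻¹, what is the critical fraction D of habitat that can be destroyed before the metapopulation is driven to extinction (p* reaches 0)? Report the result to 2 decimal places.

0.16

The nontrivial equilibrium is p* = (1−D) − e/c; extinction occurs when this hits zero.
So D_crit = 1 − e/c = 1 − 0.358/0.424 = 1 − 0.8443 = 0.1557.
Note this equals the original equilibrium occupancy — the Levins extinction-debt result.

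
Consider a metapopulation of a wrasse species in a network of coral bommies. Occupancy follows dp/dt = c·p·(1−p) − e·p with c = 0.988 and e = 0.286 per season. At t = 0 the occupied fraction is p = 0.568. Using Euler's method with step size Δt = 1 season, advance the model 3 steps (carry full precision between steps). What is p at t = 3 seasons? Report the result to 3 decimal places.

0.703

Update rule: p ← p + [c·p·(1−p) − e·p]·Δt with Δt = 1.
  1  |  dp/dt·Δt = +0.079983  |  p_1 = 0.647983
  2  |  dp/dt·Δt = +0.040040  |  p_2 = 0.688024
  3  |  dp/dt·Δt = +0.015296  |  p_3 = 0.703320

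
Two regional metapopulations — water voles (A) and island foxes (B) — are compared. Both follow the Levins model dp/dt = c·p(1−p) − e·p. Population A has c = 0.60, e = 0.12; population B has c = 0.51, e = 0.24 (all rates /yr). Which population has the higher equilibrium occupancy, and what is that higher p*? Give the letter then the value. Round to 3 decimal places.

A: p*_A = 1 − 0.12/0.60 = 0.8000.
B: p*_B = 1 − 0.24/0.51 = 0.5294.
A is higher at 0.8000.

A, 0.800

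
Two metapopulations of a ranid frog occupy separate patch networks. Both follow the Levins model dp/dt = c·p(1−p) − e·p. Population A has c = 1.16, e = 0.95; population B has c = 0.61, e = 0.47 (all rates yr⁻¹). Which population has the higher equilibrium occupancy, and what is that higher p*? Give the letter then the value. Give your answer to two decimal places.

B, 0.23

A: p*_A = 1 − 0.95/1.16 = 0.1810.
B: p*_B = 1 − 0.47/0.61 = 0.2295.
B is higher at 0.2295.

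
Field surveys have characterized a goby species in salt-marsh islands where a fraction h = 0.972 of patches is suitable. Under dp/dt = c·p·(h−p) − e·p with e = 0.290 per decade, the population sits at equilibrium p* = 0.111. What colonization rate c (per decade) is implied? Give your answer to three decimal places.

0.337

At equilibrium c(h−p*) = e, so c = e/(h−p*).
c = 0.290/(0.972 − 0.111) = 0.290/0.8610 = 0.3368.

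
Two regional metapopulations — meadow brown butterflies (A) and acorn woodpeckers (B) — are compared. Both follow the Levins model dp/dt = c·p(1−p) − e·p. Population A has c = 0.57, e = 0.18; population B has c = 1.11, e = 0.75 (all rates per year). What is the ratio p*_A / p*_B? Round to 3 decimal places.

A: p*_A = 1 − 0.18/0.57 = 0.6842.
B: p*_B = 1 − 0.75/1.11 = 0.3243.
p*_A / p*_B = 0.6842/0.3243 = 2.1096.

2.110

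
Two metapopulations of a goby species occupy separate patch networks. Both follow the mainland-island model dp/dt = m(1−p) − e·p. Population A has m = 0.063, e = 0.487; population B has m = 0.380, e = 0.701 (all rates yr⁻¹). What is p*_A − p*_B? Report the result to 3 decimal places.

-0.237

A: p*_A = m/(m+e) = 0.063/0.5500 = 0.1145.
B: p*_B = 0.380/1.0810 = 0.3515.
p*_A − p*_B = 0.1145 − 0.3515 = -0.2370.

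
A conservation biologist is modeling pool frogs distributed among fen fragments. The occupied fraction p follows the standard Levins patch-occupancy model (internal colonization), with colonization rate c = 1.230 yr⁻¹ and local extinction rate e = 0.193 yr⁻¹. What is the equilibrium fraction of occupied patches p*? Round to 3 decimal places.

0.843

At equilibrium, colonization balances extinction: c·p*·(1−p*) = e·p*.
So p* = 1 − e/c = 1 − 0.193/1.230 = 1 − 0.1569 = 0.8431.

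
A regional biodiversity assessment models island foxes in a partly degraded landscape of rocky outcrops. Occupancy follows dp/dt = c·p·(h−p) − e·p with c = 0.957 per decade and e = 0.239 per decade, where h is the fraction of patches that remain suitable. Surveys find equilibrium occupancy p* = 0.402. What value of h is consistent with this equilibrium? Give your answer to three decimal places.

0.652

At equilibrium c(h−p*) = e, so h = p* + e/c.
h = 0.402 + 0.239/0.957 = 0.402 + 0.2497 = 0.6517.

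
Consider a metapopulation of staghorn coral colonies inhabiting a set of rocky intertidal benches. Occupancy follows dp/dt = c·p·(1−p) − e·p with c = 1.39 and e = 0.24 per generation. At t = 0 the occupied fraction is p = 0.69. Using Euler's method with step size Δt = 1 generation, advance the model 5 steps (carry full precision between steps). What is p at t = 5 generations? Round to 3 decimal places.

0.827

Update rule: p ← p + [c·p·(1−p) − e·p]·Δt with Δt = 1.
  1  |  dp/dt·Δt = +0.131721  |  p_1 = 0.821721
  2  |  dp/dt·Δt = +0.006416  |  p_2 = 0.828137
  3  |  dp/dt·Δt = -0.000919  |  p_3 = 0.827217
  4  |  dp/dt·Δt = +0.000139  |  p_4 = 0.827356
  5  |  dp/dt·Δt = -0.000021  |  p_5 = 0.827335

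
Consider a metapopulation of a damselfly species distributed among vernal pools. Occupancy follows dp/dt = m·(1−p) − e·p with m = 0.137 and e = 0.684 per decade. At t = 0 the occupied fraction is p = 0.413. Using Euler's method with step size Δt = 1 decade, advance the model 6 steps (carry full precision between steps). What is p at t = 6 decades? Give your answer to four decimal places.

Update rule: p ← p + [m·(1−p) − e·p]·Δt with Δt = 1.
p: 0.41300 → 0.21093  (Δp = -0.20207)
p: 0.21093 → 0.17476  (Δp = -0.03617)
p: 0.17476 → 0.16828  (Δp = -0.00647)
p: 0.16828 → 0.16712  (Δp = -0.00116)
p: 0.16712 → 0.16691  (Δp = -0.00021)
p: 0.16691 → 0.16688  (Δp = -0.00004)

0.1669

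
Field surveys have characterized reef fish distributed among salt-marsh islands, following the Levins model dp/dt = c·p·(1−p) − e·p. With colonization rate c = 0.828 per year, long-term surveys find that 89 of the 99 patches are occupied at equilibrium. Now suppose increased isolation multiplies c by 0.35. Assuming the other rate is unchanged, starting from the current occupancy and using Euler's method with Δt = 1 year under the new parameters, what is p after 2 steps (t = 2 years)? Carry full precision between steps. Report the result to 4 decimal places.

0.8159

Observed p* = 89/99 = 0.89899.
Balance c(1−p*) = e gives e = 0.828×(1 − 0.89899) = 0.08364.
Starting from p₀ = 0.89899; update p ← p + (dp/dt)·Δt with the new parameters.
step 1: Δp = -0.04887, p = 0.85012
step 2: Δp = -0.03418, p = 0.81594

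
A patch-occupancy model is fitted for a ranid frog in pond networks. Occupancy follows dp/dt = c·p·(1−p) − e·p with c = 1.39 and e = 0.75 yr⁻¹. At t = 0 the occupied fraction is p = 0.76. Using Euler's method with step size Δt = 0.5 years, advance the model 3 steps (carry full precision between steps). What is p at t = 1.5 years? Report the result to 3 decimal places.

Update rule: p ← p + [c·p·(1−p) − e·p]·Δt with Δt = 0.5.
p: 0.76000 → 0.60177  (Δp = -0.15823)
p: 0.60177 → 0.54266  (Δp = -0.05911)
p: 0.54266 → 0.51165  (Δp = -0.03101)

0.512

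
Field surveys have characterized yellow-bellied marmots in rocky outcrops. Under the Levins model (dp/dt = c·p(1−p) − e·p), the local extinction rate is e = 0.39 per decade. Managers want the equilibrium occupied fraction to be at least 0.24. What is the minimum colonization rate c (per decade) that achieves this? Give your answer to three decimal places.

p* = 1 − e/c ≥ 0.24 requires e/c ≤ 0.7600, i.e. c ≥ e/0.7600.
c_min = 0.39/0.7600 = 0.5132.

0.513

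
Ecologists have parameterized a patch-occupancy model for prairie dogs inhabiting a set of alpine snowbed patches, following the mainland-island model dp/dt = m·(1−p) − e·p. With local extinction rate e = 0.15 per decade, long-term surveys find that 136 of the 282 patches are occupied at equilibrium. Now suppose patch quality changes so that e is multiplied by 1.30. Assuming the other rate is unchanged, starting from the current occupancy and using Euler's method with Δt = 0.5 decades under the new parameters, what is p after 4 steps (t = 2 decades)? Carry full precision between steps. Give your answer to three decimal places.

Observed p* = 136/282 = 0.48227.
Balance m(1−p*) = e·p* gives m = e·p*/(1−p*) = 0.15×0.48227/0.51773 = 0.13973.
Starting from p₀ = 0.48227; update p ← p + (dp/dt)·Δt with the new parameters.
p: 0.48227 → 0.47142  (Δp = -0.01085)
p: 0.47142 → 0.46238  (Δp = -0.00903)
p: 0.46238 → 0.45486  (Δp = -0.00752)
p: 0.45486 → 0.44860  (Δp = -0.00626)

0.449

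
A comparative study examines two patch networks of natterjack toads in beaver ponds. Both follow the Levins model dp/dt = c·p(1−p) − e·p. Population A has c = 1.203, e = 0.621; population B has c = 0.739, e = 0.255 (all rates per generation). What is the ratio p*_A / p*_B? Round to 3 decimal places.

0.739

A: p*_A = 1 − 0.621/1.203 = 0.4838.
B: p*_B = 1 − 0.255/0.739 = 0.6549.
p*_A / p*_B = 0.4838/0.6549 = 0.7387.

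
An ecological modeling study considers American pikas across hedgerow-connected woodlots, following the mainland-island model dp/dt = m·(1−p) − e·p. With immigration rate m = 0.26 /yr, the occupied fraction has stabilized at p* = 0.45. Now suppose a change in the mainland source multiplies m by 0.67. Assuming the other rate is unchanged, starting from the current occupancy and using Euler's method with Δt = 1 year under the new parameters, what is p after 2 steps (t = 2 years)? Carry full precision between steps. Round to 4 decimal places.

Balance m(1−p*) = e·p* gives e = m(1−p*)/p* = 0.26×0.55000/0.45000 = 0.31778.
Starting from p₀ = 0.45000; update p ← p + (dp/dt)·Δt with the new parameters.
t = 1: p = 0.45000 + (-0.04719) = 0.40281
t = 2: p = 0.40281 + (-0.02397) = 0.37884

0.3788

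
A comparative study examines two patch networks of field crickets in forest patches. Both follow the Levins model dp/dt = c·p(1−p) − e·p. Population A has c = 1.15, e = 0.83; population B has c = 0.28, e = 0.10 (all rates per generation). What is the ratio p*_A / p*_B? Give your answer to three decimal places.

0.433

A: p*_A = 1 − 0.83/1.15 = 0.2783.
B: p*_B = 1 − 0.10/0.28 = 0.6429.
p*_A / p*_B = 0.2783/0.6429 = 0.4329.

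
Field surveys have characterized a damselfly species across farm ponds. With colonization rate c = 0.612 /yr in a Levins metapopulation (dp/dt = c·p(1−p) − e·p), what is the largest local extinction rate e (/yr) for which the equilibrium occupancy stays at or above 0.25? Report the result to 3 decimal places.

0.459

1 − e/c ≥ 0.25 ⇒ e ≤ c(1 − 0.25) = 0.612 × 0.7500.
e_max = 0.4590.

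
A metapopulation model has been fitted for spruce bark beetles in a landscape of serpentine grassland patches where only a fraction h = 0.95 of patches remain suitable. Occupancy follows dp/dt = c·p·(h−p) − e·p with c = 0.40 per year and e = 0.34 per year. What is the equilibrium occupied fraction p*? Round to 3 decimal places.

0.100

Setting dp/dt = 0 and dividing by p* gives c·(h−p*) = e.
So p* = h − e/c = 0.95 − 0.34/0.40 = 0.95 − 0.8500 = 0.1000.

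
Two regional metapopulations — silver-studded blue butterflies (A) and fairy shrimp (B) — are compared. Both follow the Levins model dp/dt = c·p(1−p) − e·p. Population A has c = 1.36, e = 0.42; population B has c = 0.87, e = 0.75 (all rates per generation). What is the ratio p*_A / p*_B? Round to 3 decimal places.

A: p*_A = 1 − 0.42/1.36 = 0.6912.
B: p*_B = 1 − 0.75/0.87 = 0.1379.
p*_A / p*_B = 0.6912/0.1379 = 5.0110.

5.011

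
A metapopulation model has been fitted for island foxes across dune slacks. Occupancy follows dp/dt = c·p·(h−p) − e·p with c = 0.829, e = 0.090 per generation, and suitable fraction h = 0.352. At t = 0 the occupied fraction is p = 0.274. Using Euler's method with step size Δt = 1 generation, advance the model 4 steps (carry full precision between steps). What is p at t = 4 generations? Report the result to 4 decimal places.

Update rule: p ← p + [c·p·(h−p) − e·p]·Δt with Δt = 1.
step 1: Δp = -0.00694, p = 0.26706
step 2: Δp = -0.00523, p = 0.26183
step 3: Δp = -0.00399, p = 0.25784
step 4: Δp = -0.00308, p = 0.25476

0.2548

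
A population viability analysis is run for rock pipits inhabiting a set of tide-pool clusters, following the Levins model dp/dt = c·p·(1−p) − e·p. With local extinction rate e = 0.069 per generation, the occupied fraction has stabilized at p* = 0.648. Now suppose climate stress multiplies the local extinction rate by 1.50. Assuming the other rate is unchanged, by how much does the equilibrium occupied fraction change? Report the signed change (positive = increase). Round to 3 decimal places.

Balance c(1−p*) = e gives c = e/(1 − 0.64800) = 0.069/0.35200 = 0.19602.
New p* = 1 − e/c = 1 − 0.10350/0.19602 = 0.47199.
Δp* = 0.47199 − 0.64800 = -0.17601.

-0.176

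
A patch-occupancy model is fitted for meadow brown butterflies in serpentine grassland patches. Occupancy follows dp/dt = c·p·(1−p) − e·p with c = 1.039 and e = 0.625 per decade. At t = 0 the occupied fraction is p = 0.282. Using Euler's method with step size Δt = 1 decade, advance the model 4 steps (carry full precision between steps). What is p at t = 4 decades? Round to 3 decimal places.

0.376

Update rule: p ← p + [c·p·(1−p) − e·p]·Δt with Δt = 1.
p: 0.28200 → 0.31612  (Δp = +0.03412)
p: 0.31612 → 0.34317  (Δp = +0.02704)
p: 0.34317 → 0.36288  (Δp = +0.01971)
p: 0.36288 → 0.37630  (Δp = +0.01341)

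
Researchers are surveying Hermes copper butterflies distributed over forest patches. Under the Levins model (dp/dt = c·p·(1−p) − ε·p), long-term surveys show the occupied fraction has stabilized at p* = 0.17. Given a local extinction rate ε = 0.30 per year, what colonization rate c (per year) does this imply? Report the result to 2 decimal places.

At equilibrium c(1−p*) = ε, so c = ε/(1−p*).
c = 0.30/(1 − 0.17) = 0.30/0.8300 = 0.3614.

0.36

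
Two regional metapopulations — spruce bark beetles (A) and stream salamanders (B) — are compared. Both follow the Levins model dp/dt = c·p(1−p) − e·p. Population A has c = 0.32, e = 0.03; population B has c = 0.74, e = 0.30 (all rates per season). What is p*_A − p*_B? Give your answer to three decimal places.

A: p*_A = 1 − 0.03/0.32 = 0.9062.
B: p*_B = 1 − 0.30/0.74 = 0.5946.
p*_A − p*_B = 0.9062 − 0.5946 = 0.3117.

0.312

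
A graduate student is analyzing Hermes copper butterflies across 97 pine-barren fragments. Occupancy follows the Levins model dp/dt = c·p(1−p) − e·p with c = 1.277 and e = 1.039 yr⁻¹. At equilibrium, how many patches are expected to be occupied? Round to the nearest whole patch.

18

p* = 1 − e/c = 1 − 1.039/1.277 = 0.1864.
Expected occupied patches = N × p* = 97 × 0.1864 = 18.08 ≈ 18.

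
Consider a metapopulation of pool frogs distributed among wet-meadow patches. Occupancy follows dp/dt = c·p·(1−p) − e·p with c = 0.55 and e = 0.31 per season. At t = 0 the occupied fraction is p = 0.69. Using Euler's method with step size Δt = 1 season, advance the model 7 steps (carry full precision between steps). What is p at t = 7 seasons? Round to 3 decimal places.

0.458

Update rule: p ← p + [c·p·(1−p) − e·p]·Δt with Δt = 1.
step 1: Δp = -0.09625, p = 0.59374
step 2: Δp = -0.05139, p = 0.54235
step 3: Δp = -0.03162, p = 0.51074
step 4: Δp = -0.02089, p = 0.48984
step 5: Δp = -0.01441, p = 0.47544
step 6: Δp = -0.01022, p = 0.46522
step 7: Δp = -0.00738, p = 0.45784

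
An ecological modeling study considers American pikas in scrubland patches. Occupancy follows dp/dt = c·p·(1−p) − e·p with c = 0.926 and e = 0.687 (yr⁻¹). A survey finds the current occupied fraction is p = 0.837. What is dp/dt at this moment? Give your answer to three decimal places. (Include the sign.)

-0.449

Colonization term: c·p·(1−p) = 0.926×0.837×0.1630 = 0.12634.
Extinction term: e·p = 0.57502.
dp/dt = 0.12634 − 0.57502 = -0.44868.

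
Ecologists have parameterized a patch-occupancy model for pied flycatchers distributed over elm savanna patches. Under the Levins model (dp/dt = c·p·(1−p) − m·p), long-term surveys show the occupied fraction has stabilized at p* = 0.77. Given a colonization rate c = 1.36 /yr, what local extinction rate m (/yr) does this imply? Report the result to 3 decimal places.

At equilibrium c(1−p*) = m.
m = 1.36 × (1 − 0.77) = 1.36 × 0.2300 = 0.3128.

0.313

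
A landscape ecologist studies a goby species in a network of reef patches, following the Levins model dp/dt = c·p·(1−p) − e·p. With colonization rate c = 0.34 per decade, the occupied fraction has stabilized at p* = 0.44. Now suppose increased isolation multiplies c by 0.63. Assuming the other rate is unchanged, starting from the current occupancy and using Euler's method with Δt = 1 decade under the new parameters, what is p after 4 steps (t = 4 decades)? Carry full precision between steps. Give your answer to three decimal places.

0.341

Balance c(1−p*) = e gives e = 0.34×(1 − 0.44000) = 0.19040.
Starting from p₀ = 0.44000; update p ← p + (dp/dt)·Δt with the new parameters.
t = 1: p = 0.44000 + (-0.03100) = 0.40900
t = 2: p = 0.40900 + (-0.02610) = 0.38291
t = 3: p = 0.38291 + (-0.02229) = 0.36061
t = 4: p = 0.36061 + (-0.01927) = 0.34134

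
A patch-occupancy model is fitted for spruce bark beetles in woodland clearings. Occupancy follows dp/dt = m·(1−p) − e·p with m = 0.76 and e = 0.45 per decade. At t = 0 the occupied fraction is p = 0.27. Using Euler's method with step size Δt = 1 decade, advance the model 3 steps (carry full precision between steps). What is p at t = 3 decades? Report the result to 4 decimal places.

0.6314

Update rule: p ← p + [m·(1−p) − e·p]·Δt with Δt = 1.
p: 0.27000 → 0.70330  (Δp = +0.43330)
p: 0.70330 → 0.61231  (Δp = -0.09099)
p: 0.61231 → 0.63142  (Δp = +0.01911)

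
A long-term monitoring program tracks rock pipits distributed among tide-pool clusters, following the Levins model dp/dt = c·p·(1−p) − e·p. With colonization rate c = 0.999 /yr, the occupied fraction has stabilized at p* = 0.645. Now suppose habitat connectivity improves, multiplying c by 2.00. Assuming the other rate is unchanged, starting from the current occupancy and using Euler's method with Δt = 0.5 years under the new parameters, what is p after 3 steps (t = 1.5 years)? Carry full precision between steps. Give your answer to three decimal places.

0.820

Balance c(1−p*) = e gives e = 0.999×(1 − 0.64500) = 0.35464.
Starting from p₀ = 0.64500; update p ← p + (dp/dt)·Δt with the new parameters.
step 1: Δp = +0.11437, p = 0.75937
step 2: Δp = +0.04789, p = 0.80726
step 3: Δp = +0.01229, p = 0.81955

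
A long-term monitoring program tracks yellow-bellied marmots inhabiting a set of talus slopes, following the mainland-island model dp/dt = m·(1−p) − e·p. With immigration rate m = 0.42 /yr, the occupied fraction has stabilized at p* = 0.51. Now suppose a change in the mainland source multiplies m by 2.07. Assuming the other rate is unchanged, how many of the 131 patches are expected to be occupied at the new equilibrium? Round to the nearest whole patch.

89

Balance m(1−p*) = e·p* gives e = m(1−p*)/p* = 0.42×0.49000/0.51000 = 0.40353.
New p* = m/(m+e) = 0.86940/(0.86940+0.40353) = 0.68299.
Expected occupied = 131 × 0.68299 = 89.47 ≈ 89.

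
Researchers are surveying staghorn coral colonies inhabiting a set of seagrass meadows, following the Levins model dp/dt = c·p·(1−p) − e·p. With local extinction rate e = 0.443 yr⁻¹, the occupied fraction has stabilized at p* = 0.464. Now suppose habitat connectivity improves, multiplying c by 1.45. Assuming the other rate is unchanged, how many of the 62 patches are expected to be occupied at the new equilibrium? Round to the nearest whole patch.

39

Balance c(1−p*) = e gives c = e/(1 − 0.46400) = 0.443/0.53600 = 0.82649.
New p* = 1 − e/c = 1 − 0.44300/1.19841 = 0.63034.
Expected occupied = 62 × 0.63034 = 39.08 ≈ 39.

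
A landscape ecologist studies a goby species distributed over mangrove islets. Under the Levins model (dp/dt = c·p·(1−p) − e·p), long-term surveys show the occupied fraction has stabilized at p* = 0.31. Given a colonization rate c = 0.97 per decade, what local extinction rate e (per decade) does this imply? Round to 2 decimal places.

0.67

At equilibrium c(1−p*) = e.
e = 0.97 × (1 − 0.31) = 0.97 × 0.6900 = 0.6693.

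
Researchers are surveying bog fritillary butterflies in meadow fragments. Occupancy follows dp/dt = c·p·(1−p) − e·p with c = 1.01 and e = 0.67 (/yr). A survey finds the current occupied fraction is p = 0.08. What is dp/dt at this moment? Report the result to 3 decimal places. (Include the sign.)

0.021

Colonization term: c·p·(1−p) = 1.01×0.08×0.9200 = 0.07434.
Extinction term: e·p = 0.05360.
dp/dt = 0.07434 − 0.05360 = 0.02074.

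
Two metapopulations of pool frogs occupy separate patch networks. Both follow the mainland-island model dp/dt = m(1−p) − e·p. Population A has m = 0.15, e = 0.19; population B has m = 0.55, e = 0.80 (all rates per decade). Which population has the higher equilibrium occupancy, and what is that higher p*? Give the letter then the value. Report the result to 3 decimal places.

A, 0.441

A: p*_A = m/(m+e) = 0.15/0.3400 = 0.4412.
B: p*_B = 0.55/1.3500 = 0.4074.
A is higher at 0.4412.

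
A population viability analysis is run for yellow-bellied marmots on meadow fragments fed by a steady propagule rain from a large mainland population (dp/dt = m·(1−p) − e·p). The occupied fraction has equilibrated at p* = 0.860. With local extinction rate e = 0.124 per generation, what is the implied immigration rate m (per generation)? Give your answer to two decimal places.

At equilibrium m(1−p*) = e·p*, so m = e·p*/(1−p*).
m = 0.124 × 0.860 / 0.1400 = 0.1066/0.1400 = 0.7617.

0.76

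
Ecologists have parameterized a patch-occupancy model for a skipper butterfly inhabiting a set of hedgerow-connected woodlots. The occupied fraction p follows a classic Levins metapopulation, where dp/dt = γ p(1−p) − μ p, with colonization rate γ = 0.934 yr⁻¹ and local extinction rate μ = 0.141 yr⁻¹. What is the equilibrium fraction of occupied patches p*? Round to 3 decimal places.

Setting dp/dt = 0 and dividing through by p* gives γ·(1−p*) = μ.
So p* = 1 − μ/γ = 1 − 0.141/0.934 = 1 − 0.1510 = 0.8490.

0.849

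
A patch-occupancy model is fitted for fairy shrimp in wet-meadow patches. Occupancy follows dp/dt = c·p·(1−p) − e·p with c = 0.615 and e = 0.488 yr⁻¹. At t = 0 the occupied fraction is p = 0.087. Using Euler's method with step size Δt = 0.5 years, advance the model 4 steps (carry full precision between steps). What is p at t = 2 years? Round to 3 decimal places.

Update rule: p ← p + [c·p·(1−p) − e·p]·Δt with Δt = 0.5.
p: 0.08700 → 0.09020  (Δp = +0.00320)
p: 0.09020 → 0.09342  (Δp = +0.00323)
p: 0.09342 → 0.09667  (Δp = +0.00325)
p: 0.09667 → 0.09994  (Δp = +0.00326)

0.100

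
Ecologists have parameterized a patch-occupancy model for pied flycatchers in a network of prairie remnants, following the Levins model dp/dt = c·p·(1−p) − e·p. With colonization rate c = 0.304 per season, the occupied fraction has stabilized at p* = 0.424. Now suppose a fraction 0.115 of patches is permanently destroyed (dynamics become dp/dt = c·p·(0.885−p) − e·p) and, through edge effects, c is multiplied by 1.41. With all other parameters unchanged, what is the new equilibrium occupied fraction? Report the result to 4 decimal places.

Balance c(1−p*) = e gives e = 0.304×(1 − 0.42400) = 0.17510.
New p* = 0.885 − e/c = 0.885 − 0.17510/0.42864 = 0.47650.

0.4765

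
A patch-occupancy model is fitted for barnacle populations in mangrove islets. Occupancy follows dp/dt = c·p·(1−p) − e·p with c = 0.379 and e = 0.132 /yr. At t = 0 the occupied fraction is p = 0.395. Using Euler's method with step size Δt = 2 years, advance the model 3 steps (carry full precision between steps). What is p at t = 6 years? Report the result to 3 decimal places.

0.583

Update rule: p ← p + [c·p·(1−p) − e·p]·Δt with Δt = 2.
p: 0.39500 → 0.47186  (Δp = +0.07686)
p: 0.47186 → 0.53619  (Δp = +0.06433)
p: 0.53619 → 0.58314  (Δp = +0.04695)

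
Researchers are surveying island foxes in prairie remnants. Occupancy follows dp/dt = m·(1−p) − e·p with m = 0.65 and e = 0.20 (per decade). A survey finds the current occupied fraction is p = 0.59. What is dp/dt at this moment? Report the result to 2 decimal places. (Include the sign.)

Colonization term: m·(1−p) = 0.65×0.4100 = 0.26650.
Extinction term: e·p = 0.11800.
dp/dt = 0.26650 − 0.11800 = 0.14850.

0.15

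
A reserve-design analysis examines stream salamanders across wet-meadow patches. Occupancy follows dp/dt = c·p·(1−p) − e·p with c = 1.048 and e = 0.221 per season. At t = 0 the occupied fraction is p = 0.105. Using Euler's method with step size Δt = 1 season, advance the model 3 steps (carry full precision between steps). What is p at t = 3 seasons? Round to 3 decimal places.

Update rule: p ← p + [c·p·(1−p) − e·p]·Δt with Δt = 1.
p: 0.10500 → 0.18028  (Δp = +0.07528)
p: 0.18028 → 0.29531  (Δp = +0.11503)
p: 0.29531 → 0.44814  (Δp = +0.15283)

0.448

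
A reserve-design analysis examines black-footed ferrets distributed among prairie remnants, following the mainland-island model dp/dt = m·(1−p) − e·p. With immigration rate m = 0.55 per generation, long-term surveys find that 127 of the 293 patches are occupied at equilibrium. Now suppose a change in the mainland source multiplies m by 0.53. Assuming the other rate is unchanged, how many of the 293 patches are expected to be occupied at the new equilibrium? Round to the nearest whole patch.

Observed p* = 127/293 = 0.43345.
Balance m(1−p*) = e·p* gives e = m(1−p*)/p* = 0.55×0.56655/0.43345 = 0.71889.
New p* = m/(m+e) = 0.29150/(0.29150+0.71889) = 0.28850.
Expected occupied = 293 × 0.28850 = 84.53 ≈ 85.

85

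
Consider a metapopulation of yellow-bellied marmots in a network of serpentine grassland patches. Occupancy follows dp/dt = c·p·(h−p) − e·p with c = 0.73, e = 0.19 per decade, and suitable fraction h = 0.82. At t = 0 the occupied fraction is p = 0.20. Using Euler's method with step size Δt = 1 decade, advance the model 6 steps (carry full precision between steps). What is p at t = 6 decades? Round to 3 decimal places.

Update rule: p ← p + [c·p·(h−p) − e·p]·Δt with Δt = 1.
t = 1: p = 0.20000 + (+0.05252) = 0.25252
t = 2: p = 0.25252 + (+0.05663) = 0.30915
t = 3: p = 0.30915 + (+0.05655) = 0.36570
t = 4: p = 0.36570 + (+0.05180) = 0.41750
t = 5: p = 0.41750 + (+0.04335) = 0.46084
t = 6: p = 0.46084 + (+0.03327) = 0.49411

0.494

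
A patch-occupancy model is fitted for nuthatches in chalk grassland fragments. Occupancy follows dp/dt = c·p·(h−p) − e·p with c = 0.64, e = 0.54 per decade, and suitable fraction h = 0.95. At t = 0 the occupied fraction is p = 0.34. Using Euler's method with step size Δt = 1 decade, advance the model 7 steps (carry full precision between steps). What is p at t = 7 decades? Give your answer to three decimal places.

Update rule: p ← p + [c·p·(h−p) − e·p]·Δt with Δt = 1.
step 1: Δp = -0.05086, p = 0.28914
step 2: Δp = -0.03384, p = 0.25529
step 3: Δp = -0.02435, p = 0.23094
step 4: Δp = -0.01843, p = 0.21251
step 5: Δp = -0.01445, p = 0.19806
step 6: Δp = -0.01164, p = 0.18642
step 7: Δp = -0.00957, p = 0.17686

0.177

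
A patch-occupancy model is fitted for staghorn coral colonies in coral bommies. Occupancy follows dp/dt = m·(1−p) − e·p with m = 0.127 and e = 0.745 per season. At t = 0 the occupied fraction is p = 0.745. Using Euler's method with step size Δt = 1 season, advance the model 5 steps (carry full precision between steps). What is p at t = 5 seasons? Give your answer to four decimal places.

Update rule: p ← p + [m·(1−p) − e·p]·Δt with Δt = 1.
step 1: Δp = -0.52264, p = 0.22236
step 2: Δp = -0.06690, p = 0.15546
step 3: Δp = -0.00856, p = 0.14690
step 4: Δp = -0.00110, p = 0.14580
step 5: Δp = -0.00014, p = 0.14566

0.1457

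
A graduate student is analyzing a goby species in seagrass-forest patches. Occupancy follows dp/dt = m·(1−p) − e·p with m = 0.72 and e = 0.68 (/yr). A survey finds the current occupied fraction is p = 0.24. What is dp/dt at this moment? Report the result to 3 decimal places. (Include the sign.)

0.384

Colonization term: m·(1−p) = 0.72×0.7600 = 0.54720.
Extinction term: e·p = 0.16320.
dp/dt = 0.54720 − 0.16320 = 0.38400.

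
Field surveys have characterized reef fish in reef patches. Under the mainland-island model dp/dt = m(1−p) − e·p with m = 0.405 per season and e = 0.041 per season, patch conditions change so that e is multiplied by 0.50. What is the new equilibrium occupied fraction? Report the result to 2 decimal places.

0.95

Before: p* = 0.405/(0.405+0.041) = 0.9081.
After: m = 0.405, e = 0.0205; p* = 0.405/0.4255 = 0.9518.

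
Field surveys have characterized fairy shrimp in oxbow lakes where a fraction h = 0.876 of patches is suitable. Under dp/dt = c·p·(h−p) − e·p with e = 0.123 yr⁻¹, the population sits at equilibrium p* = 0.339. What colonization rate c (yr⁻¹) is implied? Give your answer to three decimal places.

At equilibrium c(h−p*) = e, so c = e/(h−p*).
c = 0.123/(0.876 − 0.339) = 0.123/0.5370 = 0.2291.

0.229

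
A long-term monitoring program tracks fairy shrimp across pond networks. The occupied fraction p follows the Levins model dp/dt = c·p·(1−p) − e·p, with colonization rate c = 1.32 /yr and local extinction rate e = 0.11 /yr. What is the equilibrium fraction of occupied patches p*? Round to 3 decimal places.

0.917

Setting dp/dt = 0 and dividing through by p* gives c·(1−p*) = e.
So p* = 1 − e/c = 1 − 0.11/1.32 = 1 − 0.0833 = 0.9167.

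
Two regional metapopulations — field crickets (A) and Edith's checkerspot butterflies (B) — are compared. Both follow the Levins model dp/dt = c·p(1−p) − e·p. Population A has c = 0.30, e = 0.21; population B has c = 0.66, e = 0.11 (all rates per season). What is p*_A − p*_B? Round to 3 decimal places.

A: p*_A = 1 − 0.21/0.30 = 0.3000.
B: p*_B = 1 − 0.11/0.66 = 0.8333.
p*_A − p*_B = 0.3000 − 0.8333 = -0.5333.

-0.533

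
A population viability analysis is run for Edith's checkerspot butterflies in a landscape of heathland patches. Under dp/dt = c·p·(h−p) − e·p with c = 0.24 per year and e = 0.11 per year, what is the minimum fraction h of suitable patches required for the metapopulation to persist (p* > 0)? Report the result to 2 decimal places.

0.46

p* = h − e/c is positive only when h > e/c.
h_min = e/c = 0.11/0.24 = 0.4583.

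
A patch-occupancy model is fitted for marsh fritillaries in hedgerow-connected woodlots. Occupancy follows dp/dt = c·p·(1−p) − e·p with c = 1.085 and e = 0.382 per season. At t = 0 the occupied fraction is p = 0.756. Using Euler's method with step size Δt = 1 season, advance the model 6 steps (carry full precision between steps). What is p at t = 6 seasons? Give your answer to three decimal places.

0.648

Update rule: p ← p + [c·p·(1−p) − e·p]·Δt with Δt = 1.
p: 0.75600 → 0.66735  (Δp = -0.08865)
p: 0.66735 → 0.65329  (Δp = -0.01407)
p: 0.65329 → 0.64949  (Δp = -0.00380)
p: 0.64949 → 0.64839  (Δp = -0.00110)
p: 0.64839 → 0.64806  (Δp = -0.00032)
p: 0.64806 → 0.64797  (Δp = -0.00010)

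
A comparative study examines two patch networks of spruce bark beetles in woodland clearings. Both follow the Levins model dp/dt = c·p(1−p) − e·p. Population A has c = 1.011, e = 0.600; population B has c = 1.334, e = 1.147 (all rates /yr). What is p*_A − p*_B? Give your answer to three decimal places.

A: p*_A = 1 − 0.600/1.011 = 0.4065.
B: p*_B = 1 − 1.147/1.334 = 0.1402.
p*_A − p*_B = 0.4065 − 0.1402 = 0.2663.

0.266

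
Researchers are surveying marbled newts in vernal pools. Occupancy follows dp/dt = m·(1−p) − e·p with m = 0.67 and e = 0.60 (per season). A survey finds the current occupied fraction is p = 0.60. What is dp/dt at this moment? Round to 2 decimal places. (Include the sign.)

Colonization term: m·(1−p) = 0.67×0.4000 = 0.26800.
Extinction term: e·p = 0.36000.
dp/dt = 0.26800 − 0.36000 = -0.09200.

-0.09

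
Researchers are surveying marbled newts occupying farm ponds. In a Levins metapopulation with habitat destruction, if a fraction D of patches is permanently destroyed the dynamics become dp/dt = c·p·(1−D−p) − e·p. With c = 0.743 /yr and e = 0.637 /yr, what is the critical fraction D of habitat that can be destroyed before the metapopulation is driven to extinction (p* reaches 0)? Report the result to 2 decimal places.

0.14

The nontrivial equilibrium is p* = (1−D) − e/c; extinction occurs when this hits zero.
So D_crit = 1 − e/c = 1 − 0.637/0.743 = 1 − 0.8573 = 0.1427.
This equals the undisturbed p*, a classic result of Lande's extension.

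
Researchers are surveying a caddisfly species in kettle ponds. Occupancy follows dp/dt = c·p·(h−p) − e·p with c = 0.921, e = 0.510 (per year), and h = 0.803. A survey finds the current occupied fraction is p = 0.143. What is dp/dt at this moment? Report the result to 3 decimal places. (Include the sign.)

Colonization term: c·p·(h−p) = 0.921×0.143×0.6600 = 0.08692.
Extinction term: e·p = 0.07293.
dp/dt = 0.08692 − 0.07293 = 0.01399.

0.014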